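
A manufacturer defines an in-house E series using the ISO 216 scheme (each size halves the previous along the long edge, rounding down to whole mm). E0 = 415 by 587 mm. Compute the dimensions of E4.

E1: ⌊587/2⌋ × 415 = 293 × 415 mm
E2: ⌊415/2⌋ × 293 = 207 × 293 mm
E3: ⌊293/2⌋ × 207 = 146 × 207 mm
E4: ⌊207/2⌋ × 146 = 103 × 146 mm

103 × 146 mm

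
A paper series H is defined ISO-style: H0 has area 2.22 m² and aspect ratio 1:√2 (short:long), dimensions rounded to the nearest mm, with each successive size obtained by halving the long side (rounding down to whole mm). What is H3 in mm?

443 × 626 mm

Let H0's short side be w mm. w · w√2 = 2.22 m² = 2,220,000 mm², so w ≈ 1252.9 mm and w√2 ≈ 1771.9 mm → H0 = 1253 × 1772 mm.
H1: ⌊1772/2⌋ × 1253 = 886 × 1253 mm
H2: ⌊1253/2⌋ × 886 = 626 × 886 mm
H3: ⌊886/2⌋ × 626 = 443 × 626 mm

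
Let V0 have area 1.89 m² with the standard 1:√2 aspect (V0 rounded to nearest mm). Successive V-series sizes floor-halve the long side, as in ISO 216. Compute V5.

Let V0's short side be w mm. w · w√2 = 1.89 m² = 1,890,000 mm², so w ≈ 1156.0 mm and w√2 ≈ 1634.9 mm → V0 = 1156 × 1635 mm.
V1: ⌊1635/2⌋ × 1156 = 817 × 1156 mm
V2: ⌊1156/2⌋ × 817 = 578 × 817 mm
V3: ⌊817/2⌋ × 578 = 408 × 578 mm
V4: ⌊578/2⌋ × 408 = 289 × 408 mm
V5: ⌊408/2⌋ × 289 = 204 × 289 mm

204 × 289 mm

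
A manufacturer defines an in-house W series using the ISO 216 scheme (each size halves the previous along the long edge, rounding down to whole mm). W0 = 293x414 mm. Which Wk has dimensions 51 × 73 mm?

W0: 293 × 414 mm
W1: 207 × 293 mm
W2: 146 × 207 mm
W3: 103 × 146 mm
W4: 73 × 103 mm
W5: 51 × 73 mm
W6: 36 × 51 mm
→ matches W5.

W5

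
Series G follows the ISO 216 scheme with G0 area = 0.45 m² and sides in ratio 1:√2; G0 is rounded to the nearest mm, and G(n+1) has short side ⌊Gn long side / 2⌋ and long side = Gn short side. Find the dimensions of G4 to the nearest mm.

141 × 199 mm

Let G0's short side be w mm. w · w√2 = 0.45 m² = 450,000 mm², so w ≈ 564.1 mm and w√2 ≈ 797.7 mm → G0 = 564 × 798 mm.
G1: ⌊798/2⌋ × 564 = 399 × 564 mm
G2: ⌊564/2⌋ × 399 = 282 × 399 mm
G3: ⌊399/2⌋ × 282 = 199 × 282 mm
G4: ⌊282/2⌋ × 199 = 141 × 199 mm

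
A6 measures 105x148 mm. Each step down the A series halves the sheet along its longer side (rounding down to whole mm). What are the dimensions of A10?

26 × 37 mm

A7: ⌊148/2⌋ × 105 = 74 × 105 mm
A8: ⌊105/2⌋ × 74 = 52 × 74 mm
A9: ⌊74/2⌋ × 52 = 37 × 52 mm
A10: ⌊52/2⌋ × 37 = 26 × 37 mm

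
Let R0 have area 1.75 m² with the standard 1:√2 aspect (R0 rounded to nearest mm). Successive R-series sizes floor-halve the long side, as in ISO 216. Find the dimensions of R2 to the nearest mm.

556 × 786 mm

Let R0's short side be w mm. w · w√2 = 1.75 m² = 1,750,000 mm², so w ≈ 1112.4 mm and w√2 ≈ 1573.2 mm → R0 = 1112 × 1573 mm.
R1: ⌊1573/2⌋ × 1112 = 786 × 1112 mm
R2: ⌊1112/2⌋ × 786 = 556 × 786 mm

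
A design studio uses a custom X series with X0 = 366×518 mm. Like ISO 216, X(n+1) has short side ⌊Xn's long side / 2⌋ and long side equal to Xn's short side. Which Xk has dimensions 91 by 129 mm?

X0: 366 × 518 mm
X1: 259 × 366 mm
X2: 183 × 259 mm
X3: 129 × 183 mm
X4: 91 × 129 mm
X5: 64 × 91 mm
→ matches X4.

X4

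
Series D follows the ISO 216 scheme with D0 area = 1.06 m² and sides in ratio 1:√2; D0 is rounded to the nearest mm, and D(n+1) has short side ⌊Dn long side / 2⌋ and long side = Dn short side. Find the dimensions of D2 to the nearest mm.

Let D0's short side be w mm. w · w√2 = 1.06 m² = 1,060,000 mm², so w ≈ 865.8 mm and w√2 ≈ 1224.4 mm → D0 = 866 × 1224 mm.
D1: ⌊1224/2⌋ × 866 = 612 × 866 mm
D2: ⌊866/2⌋ × 612 = 433 × 612 mm

433 × 612 mm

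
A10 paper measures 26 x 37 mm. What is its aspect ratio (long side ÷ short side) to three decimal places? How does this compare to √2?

1.423

37 / 26 = 1.423
ISO 216 targets √2 ≈ 1.414; the +0.009 deviation is from mm rounding.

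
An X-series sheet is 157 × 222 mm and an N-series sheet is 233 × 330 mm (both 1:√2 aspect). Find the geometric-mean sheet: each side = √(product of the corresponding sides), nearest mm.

191 × 271 mm

Short side: √(157 · 233) = √36581 ≈ 191.3 → 191 mm
Long side: √(222 · 330) = √73260 ≈ 270.7 → 271 mm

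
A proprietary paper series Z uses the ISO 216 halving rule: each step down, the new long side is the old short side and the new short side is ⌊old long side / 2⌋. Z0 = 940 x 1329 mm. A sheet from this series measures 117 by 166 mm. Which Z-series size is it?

Z0: 940 × 1329 mm
Z1: 664 × 940 mm
Z2: 470 × 664 mm
Z3: 332 × 470 mm
Z4: 235 × 332 mm
Z5: 166 × 235 mm
Z6: 117 × 166 mm
Z7: 83 × 117 mm
→ matches Z6.

Z6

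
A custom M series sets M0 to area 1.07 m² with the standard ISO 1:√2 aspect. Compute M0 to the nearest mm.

870 × 1230 mm

Let the short side be w mm. Then w · w√2 = 1.07 m² = 1,070,000 mm².
w² = 1,070,000/√2, so w ≈ 869.8 mm; long side = w√2 ≈ 1230.1 mm.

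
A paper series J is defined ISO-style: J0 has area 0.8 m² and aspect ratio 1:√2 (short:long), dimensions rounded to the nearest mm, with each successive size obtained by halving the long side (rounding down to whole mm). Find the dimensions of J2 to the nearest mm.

376 × 532 mm

Let J0's short side be w mm. w · w√2 = 0.8 m² = 800,000 mm², so w ≈ 752.1 mm and w√2 ≈ 1063.7 mm → J0 = 752 × 1064 mm.
J1: ⌊1064/2⌋ × 752 = 532 × 752 mm
J2: ⌊752/2⌋ × 532 = 376 × 532 mm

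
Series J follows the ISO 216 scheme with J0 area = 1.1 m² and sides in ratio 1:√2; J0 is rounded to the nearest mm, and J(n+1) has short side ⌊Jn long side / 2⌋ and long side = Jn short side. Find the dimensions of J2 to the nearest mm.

441 × 623 mm

Let J0's short side be w mm. w · w√2 = 1.1 m² = 1,100,000 mm², so w ≈ 881.9 mm and w√2 ≈ 1247.3 mm → J0 = 882 × 1247 mm.
J1: ⌊1247/2⌋ × 882 = 623 × 882 mm
J2: ⌊882/2⌋ × 623 = 441 × 623 mm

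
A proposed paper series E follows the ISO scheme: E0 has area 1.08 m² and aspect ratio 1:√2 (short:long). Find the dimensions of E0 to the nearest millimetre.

874 × 1236 mm

Let the short side be w mm. Then w · w√2 = 1.08 m² = 1,080,000 mm².
w² = 1,080,000/√2, so w ≈ 873.9 mm; long side = w√2 ≈ 1235.9 mm.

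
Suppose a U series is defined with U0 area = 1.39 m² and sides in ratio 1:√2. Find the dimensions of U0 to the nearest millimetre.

991 × 1402 mm

Let the short side be w mm. Then w · w√2 = 1.39 m² = 1,390,000 mm².
w² = 1,390,000/√2, so w ≈ 991.4 mm; long side = w√2 ≈ 1402.1 mm.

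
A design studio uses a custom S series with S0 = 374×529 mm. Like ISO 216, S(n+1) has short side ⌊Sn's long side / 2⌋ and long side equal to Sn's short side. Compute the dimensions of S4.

93 × 132 mm

S1: ⌊529/2⌋ × 374 = 264 × 374 mm
S2: ⌊374/2⌋ × 264 = 187 × 264 mm
S3: ⌊264/2⌋ × 187 = 132 × 187 mm
S4: ⌊187/2⌋ × 132 = 93 × 132 mm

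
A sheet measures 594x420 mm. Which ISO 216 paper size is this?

A2 (420 × 594 mm)

Aspect ratio 594/420 ≈ 1.414 — close to the ISO √2 ≈ 1.414.
In the A-series (A0 area = 1 m²): A2 = 420 × 594 mm.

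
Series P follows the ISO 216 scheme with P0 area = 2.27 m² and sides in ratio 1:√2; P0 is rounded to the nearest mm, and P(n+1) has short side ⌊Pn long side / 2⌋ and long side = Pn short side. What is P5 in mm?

Let P0's short side be w mm. w · w√2 = 2.27 m² = 2,270,000 mm², so w ≈ 1266.9 mm and w√2 ≈ 1791.7 mm → P0 = 1267 × 1792 mm.
P1: ⌊1792/2⌋ × 1267 = 896 × 1267 mm
P2: ⌊1267/2⌋ × 896 = 633 × 896 mm
P3: ⌊896/2⌋ × 633 = 448 × 633 mm
P4: ⌊633/2⌋ × 448 = 316 × 448 mm
P5: ⌊448/2⌋ × 316 = 224 × 316 mm

224 × 316 mm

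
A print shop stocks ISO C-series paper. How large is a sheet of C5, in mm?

C0 = 917 × 1297 mm (C0 is the geometric mean of A0 and B0, aspect 1:√2).
C1: ⌊1297/2⌋ × 917 = 648 × 917 mm
C2: ⌊917/2⌋ × 648 = 458 × 648 mm
C3: ⌊648/2⌋ × 458 = 324 × 458 mm
C4: ⌊458/2⌋ × 324 = 229 × 324 mm
C5: ⌊324/2⌋ × 229 = 162 × 229 mm

162 × 229 mm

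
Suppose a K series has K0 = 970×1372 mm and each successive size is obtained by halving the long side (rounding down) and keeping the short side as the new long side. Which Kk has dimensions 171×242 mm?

K0: 970 × 1372 mm
K1: 686 × 970 mm
K2: 485 × 686 mm
K3: 343 × 485 mm
K4: 242 × 343 mm
K5: 171 × 242 mm
K6: 121 × 171 mm
→ matches K5.

K5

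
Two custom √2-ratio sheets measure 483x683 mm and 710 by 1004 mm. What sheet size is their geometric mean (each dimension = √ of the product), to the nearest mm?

Short side: √(483 · 710) = √342930 ≈ 585.6 → 586 mm
Long side: √(683 · 1004) = √685732 ≈ 828.1 → 828 mm

586 × 828 mm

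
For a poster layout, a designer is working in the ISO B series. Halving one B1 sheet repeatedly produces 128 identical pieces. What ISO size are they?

B8

128 = 2^7, so 7 halving steps.
B1 → B2 → … → B8 after 7 steps.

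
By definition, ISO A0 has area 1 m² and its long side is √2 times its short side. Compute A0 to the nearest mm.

841 × 1189 mm

Let the short side be w mm. Then the long side is w√2 and w · w√2 = 10⁶ mm².
w² = 10⁶/√2, so w = 1000 / 2^(1/4) ≈ 840.9 mm; long side = 1000 · 2^(1/4) ≈ 1189.2 mm.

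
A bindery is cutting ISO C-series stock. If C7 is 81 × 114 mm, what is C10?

C8: ⌊114/2⌋ × 81 = 57 × 81 mm
C9: ⌊81/2⌋ × 57 = 40 × 57 mm
C10: ⌊57/2⌋ × 40 = 28 × 40 mm

28 × 40 mm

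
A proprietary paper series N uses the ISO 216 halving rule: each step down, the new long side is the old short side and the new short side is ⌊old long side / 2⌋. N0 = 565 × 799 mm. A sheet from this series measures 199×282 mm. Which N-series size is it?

N3

N0: 565 × 799 mm
N1: 399 × 565 mm
N2: 282 × 399 mm
N3: 199 × 282 mm
N4: 141 × 199 mm
→ matches N3.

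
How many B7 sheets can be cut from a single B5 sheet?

4

Each ISO step halves the sheet: 1 × B5 → 2 × B6 → 4 × B7
From B5 to B7 is 2 halving steps: 2^2 = 4.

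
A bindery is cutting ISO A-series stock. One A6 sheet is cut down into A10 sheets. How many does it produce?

16

Each ISO step halves the sheet: 1 × A6 → 2 × A7 → 4 × A8 → 8 × A9 → …
From A6 to A10 is 4 halving steps: 2^4 = 16.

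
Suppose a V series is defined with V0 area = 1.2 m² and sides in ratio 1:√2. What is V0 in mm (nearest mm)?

Let the short side be w mm. Then w · w√2 = 1.2 m² = 1,200,000 mm².
w² = 1,200,000/√2, so w ≈ 921.2 mm; long side = w√2 ≈ 1302.7 mm.

921 × 1303 mm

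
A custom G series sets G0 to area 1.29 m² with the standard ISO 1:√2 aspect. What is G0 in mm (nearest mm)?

Let the short side be w mm. Then w · w√2 = 1.29 m² = 1,290,000 mm².
w² = 1,290,000/√2, so w ≈ 955.1 mm; long side = w√2 ≈ 1350.7 mm.

955 × 1351 mm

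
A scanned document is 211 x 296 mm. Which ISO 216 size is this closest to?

A4 (210 × 297 mm)

Aspect ratio 296/211 ≈ 1.403 — close to the ISO √2 ≈ 1.414.
In the A-series (A0 area = 1 m²): A4 = 210 × 297 mm.
Off by 2 mm total — nearest standard size.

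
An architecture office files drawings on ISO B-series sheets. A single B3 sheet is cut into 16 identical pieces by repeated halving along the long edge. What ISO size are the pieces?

B7

16 = 2^4, so 4 halving steps.
B3 → B4 → … → B7 after 4 steps.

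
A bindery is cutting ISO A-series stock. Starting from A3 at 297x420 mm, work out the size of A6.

A4: ⌊420/2⌋ × 297 = 210 × 297 mm
A5: ⌊297/2⌋ × 210 = 148 × 210 mm
A6: ⌊210/2⌋ × 148 = 105 × 148 mm

105 × 148 mm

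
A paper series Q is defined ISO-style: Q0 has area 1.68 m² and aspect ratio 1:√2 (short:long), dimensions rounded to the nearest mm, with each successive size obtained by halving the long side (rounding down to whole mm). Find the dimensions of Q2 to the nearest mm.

545 × 770 mm

Let Q0's short side be w mm. w · w√2 = 1.68 m² = 1,680,000 mm², so w ≈ 1089.9 mm and w√2 ≈ 1541.4 mm → Q0 = 1090 × 1541 mm.
Q1: ⌊1541/2⌋ × 1090 = 770 × 1090 mm
Q2: ⌊1090/2⌋ × 770 = 545 × 770 mm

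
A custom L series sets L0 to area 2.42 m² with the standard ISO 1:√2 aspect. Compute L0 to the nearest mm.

1308 × 1850 mm

Let the short side be w mm. Then w · w√2 = 2.42 m² = 2,420,000 mm².
w² = 2,420,000/√2, so w ≈ 1308.1 mm; long side = w√2 ≈ 1850.0 mm.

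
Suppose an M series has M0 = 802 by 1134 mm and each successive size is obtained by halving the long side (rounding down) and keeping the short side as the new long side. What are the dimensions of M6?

100 × 141 mm

M1: ⌊1134/2⌋ × 802 = 567 × 802 mm
M2: ⌊802/2⌋ × 567 = 401 × 567 mm
M3: ⌊567/2⌋ × 401 = 283 × 401 mm
M4: ⌊401/2⌋ × 283 = 200 × 283 mm
M5: ⌊283/2⌋ × 200 = 141 × 200 mm
M6: ⌊200/2⌋ × 141 = 100 × 141 mm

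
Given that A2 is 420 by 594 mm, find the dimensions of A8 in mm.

A3: ⌊594/2⌋ × 420 = 297 × 420 mm
A4: ⌊420/2⌋ × 297 = 210 × 297 mm
A5: ⌊297/2⌋ × 210 = 148 × 210 mm
A6: ⌊210/2⌋ × 148 = 105 × 148 mm
A7: ⌊148/2⌋ × 105 = 74 × 105 mm
A8: ⌊105/2⌋ × 74 = 52 × 74 mm

52 × 74 mm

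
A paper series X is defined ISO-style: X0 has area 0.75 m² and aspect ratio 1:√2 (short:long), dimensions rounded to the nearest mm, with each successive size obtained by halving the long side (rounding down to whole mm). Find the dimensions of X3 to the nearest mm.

Let X0's short side be w mm. w · w√2 = 0.75 m² = 750,000 mm², so w ≈ 728.2 mm and w√2 ≈ 1029.9 mm → X0 = 728 × 1030 mm.
X1: ⌊1030/2⌋ × 728 = 515 × 728 mm
X2: ⌊728/2⌋ × 515 = 364 × 515 mm
X3: ⌊515/2⌋ × 364 = 257 × 364 mm

257 × 364 mm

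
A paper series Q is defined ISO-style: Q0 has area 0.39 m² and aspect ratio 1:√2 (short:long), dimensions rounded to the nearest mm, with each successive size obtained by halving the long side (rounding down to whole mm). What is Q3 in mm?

185 × 262 mm

Let Q0's short side be w mm. w · w√2 = 0.39 m² = 390,000 mm², so w ≈ 525.1 mm and w√2 ≈ 742.7 mm → Q0 = 525 × 743 mm.
Q1: ⌊743/2⌋ × 525 = 371 × 525 mm
Q2: ⌊525/2⌋ × 371 = 262 × 371 mm
Q3: ⌊371/2⌋ × 262 = 185 × 262 mm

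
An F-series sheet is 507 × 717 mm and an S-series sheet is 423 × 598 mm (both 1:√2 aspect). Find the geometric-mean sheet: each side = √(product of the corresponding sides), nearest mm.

Short side: √(507 · 423) = √214461 ≈ 463.1 → 463 mm
Long side: √(717 · 598) = √428766 ≈ 654.8 → 655 mm

463 × 655 mm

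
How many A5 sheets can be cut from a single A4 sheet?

A4 = 210 × 297 mm; A5 = 148 × 210 mm.
Each halving step doubles the count; 1 step from A4 to A5.
2^1 = 2.

2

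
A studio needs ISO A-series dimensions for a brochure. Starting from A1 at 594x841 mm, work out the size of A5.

A2: ⌊841/2⌋ × 594 = 420 × 594 mm
A3: ⌊594/2⌋ × 420 = 297 × 420 mm
A4: ⌊420/2⌋ × 297 = 210 × 297 mm
A5: ⌊297/2⌋ × 210 = 148 × 210 mm

148 × 210 mm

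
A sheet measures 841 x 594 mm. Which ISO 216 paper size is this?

A1 (594 × 841 mm)

Aspect ratio 841/594 ≈ 1.416 — close to the ISO √2 ≈ 1.414.
In the A-series (A0 area = 1 m²): A1 = 594 × 841 mm.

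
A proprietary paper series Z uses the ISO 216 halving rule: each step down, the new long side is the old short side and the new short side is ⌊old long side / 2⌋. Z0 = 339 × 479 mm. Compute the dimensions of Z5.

Z1 = 239 × 339 mm (from Z0 by 1 halving).
Z2: ⌊339/2⌋ × 239 = 169 × 239 mm
Z3: ⌊239/2⌋ × 169 = 119 × 169 mm
Z4: ⌊169/2⌋ × 119 = 84 × 119 mm
Z5: ⌊119/2⌋ × 84 = 59 × 84 mm

59 × 84 mm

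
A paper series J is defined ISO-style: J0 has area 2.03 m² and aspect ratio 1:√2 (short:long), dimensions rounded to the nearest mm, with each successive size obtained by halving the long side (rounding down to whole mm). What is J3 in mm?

423 × 599 mm

Let J0's short side be w mm. w · w√2 = 2.03 m² = 2,030,000 mm², so w ≈ 1198.1 mm and w√2 ≈ 1694.4 mm → J0 = 1198 × 1694 mm.
J1: ⌊1694/2⌋ × 1198 = 847 × 1198 mm
J2: ⌊1198/2⌋ × 847 = 599 × 847 mm
J3: ⌊847/2⌋ × 599 = 423 × 599 mm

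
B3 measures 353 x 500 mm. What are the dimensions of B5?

176 × 250 mm

B4: ⌊500/2⌋ × 353 = 250 × 353 mm
B5: ⌊353/2⌋ × 250 = 176 × 250 mm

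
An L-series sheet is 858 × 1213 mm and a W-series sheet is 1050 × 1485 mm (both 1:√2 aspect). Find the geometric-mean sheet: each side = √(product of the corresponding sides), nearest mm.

949 × 1342 mm

Short side: √(858 · 1050) = √900900 ≈ 949.2 → 949 mm
Long side: √(1213 · 1485) = √1801305 ≈ 1342.1 → 1342 mm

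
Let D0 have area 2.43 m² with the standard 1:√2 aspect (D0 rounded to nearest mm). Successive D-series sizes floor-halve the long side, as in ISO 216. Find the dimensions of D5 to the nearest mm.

Let D0's short side be w mm. w · w√2 = 2.43 m² = 2,430,000 mm², so w ≈ 1310.8 mm and w√2 ≈ 1853.8 mm → D0 = 1311 × 1854 mm.
D1: ⌊1854/2⌋ × 1311 = 927 × 1311 mm
D2: ⌊1311/2⌋ × 927 = 655 × 927 mm
D3: ⌊927/2⌋ × 655 = 463 × 655 mm
D4: ⌊655/2⌋ × 463 = 327 × 463 mm
D5: ⌊463/2⌋ × 327 = 231 × 327 mm

231 × 327 mm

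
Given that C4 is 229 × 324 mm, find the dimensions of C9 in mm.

C5: ⌊324/2⌋ × 229 = 162 × 229 mm
C6: ⌊229/2⌋ × 162 = 114 × 162 mm
C7: ⌊162/2⌋ × 114 = 81 × 114 mm
C8: ⌊114/2⌋ × 81 = 57 × 81 mm
C9: ⌊81/2⌋ × 57 = 40 × 57 mm

40 × 57 mm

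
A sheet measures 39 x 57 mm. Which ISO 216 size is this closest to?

C9 (40 × 57 mm)

Aspect ratio 57/39 ≈ 1.462 (ISO target is √2 ≈ 1.414).
In the C-series (envelope sizes, between A and B): C9 = 40 × 57 mm.
Off by 1 mm total — nearest standard size.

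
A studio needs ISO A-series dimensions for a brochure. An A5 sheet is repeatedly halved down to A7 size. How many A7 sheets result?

Each ISO step halves the sheet: 1 × A5 → 2 × A6 → 4 × A7
From A5 to A7 is 2 halving steps: 2^2 = 4.

4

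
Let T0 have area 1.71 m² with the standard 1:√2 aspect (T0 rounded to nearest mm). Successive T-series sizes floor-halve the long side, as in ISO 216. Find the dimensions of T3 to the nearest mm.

388 × 550 mm

Let T0's short side be w mm. w · w√2 = 1.71 m² = 1,710,000 mm², so w ≈ 1099.6 mm and w√2 ≈ 1555.1 mm → T0 = 1100 × 1555 mm.
T1: ⌊1555/2⌋ × 1100 = 777 × 1100 mm
T2: ⌊1100/2⌋ × 777 = 550 × 777 mm
T3: ⌊777/2⌋ × 550 = 388 × 550 mm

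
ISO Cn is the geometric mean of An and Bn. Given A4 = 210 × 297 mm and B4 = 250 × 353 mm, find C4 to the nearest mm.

229 × 324 mm

Short side: √(210 · 250) = √52500 ≈ 229.1 → 229 mm
Long side: √(297 · 353) = √104841 ≈ 323.8 → 324 mm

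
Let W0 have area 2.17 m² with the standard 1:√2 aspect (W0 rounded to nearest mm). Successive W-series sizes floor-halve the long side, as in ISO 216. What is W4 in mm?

309 × 438 mm

Let W0's short side be w mm. w · w√2 = 2.17 m² = 2,170,000 mm², so w ≈ 1238.7 mm and w√2 ≈ 1751.8 mm → W0 = 1239 × 1752 mm.
W1: ⌊1752/2⌋ × 1239 = 876 × 1239 mm
W2: ⌊1239/2⌋ × 876 = 619 × 876 mm
W3: ⌊876/2⌋ × 619 = 438 × 619 mm
W4: ⌊619/2⌋ × 438 = 309 × 438 mm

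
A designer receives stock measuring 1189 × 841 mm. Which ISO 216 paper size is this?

Aspect ratio 1189/841 ≈ 1.414 — close to the ISO √2 ≈ 1.414.
In the A-series (A0 area = 1 m²): A0 = 841 × 1189 mm.

A0 (841 × 1189 mm)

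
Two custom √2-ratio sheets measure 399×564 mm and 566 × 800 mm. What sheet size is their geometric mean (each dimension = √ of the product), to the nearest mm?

475 × 672 mm

Short side: √(399 · 566) = √225834 ≈ 475.2 → 475 mm
Long side: √(564 · 800) = √451200 ≈ 671.7 → 672 mm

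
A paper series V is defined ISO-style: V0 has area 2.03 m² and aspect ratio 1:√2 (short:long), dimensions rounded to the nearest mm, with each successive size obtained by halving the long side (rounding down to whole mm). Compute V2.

599 × 847 mm

Let V0's short side be w mm. w · w√2 = 2.03 m² = 2,030,000 mm², so w ≈ 1198.1 mm and w√2 ≈ 1694.4 mm → V0 = 1198 × 1694 mm.
V1: ⌊1694/2⌋ × 1198 = 847 × 1198 mm
V2: ⌊1198/2⌋ × 847 = 599 × 847 mm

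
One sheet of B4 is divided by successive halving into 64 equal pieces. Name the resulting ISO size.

64 = 2^6, so 6 halving steps.
B4 → B5 → … → B10 after 6 steps.

B10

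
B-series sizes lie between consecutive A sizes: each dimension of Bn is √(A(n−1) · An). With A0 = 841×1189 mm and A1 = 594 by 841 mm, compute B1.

707 × 1000 mm

Short side: √(841 · 594) = √499554 ≈ 706.8 → 707 mm
Long side: √(1189 · 841) = √999949 ≈ 1000.0 → 1000 mm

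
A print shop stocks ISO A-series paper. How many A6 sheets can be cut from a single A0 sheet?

Each ISO step halves the sheet: 1 × A0 → 2 × A1 → 4 × A2 → 8 × A3 → …
From A0 to A6 is 6 halving steps: 2^6 = 64.

64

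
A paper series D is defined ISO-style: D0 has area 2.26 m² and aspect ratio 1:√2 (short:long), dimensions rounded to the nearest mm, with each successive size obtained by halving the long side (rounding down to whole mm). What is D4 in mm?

316 × 447 mm

Let D0's short side be w mm. w · w√2 = 2.26 m² = 2,260,000 mm², so w ≈ 1264.1 mm and w√2 ≈ 1787.8 mm → D0 = 1264 × 1788 mm.
D1: ⌊1788/2⌋ × 1264 = 894 × 1264 mm
D2: ⌊1264/2⌋ × 894 = 632 × 894 mm
D3: ⌊894/2⌋ × 632 = 447 × 632 mm
D4: ⌊632/2⌋ × 447 = 316 × 447 mm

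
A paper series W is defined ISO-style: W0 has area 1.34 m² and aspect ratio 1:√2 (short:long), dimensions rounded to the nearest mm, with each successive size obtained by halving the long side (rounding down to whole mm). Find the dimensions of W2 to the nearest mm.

Let W0's short side be w mm. w · w√2 = 1.34 m² = 1,340,000 mm², so w ≈ 973.4 mm and w√2 ≈ 1376.6 mm → W0 = 973 × 1377 mm.
W1: ⌊1377/2⌋ × 973 = 688 × 973 mm
W2: ⌊973/2⌋ × 688 = 486 × 688 mm

486 × 688 mm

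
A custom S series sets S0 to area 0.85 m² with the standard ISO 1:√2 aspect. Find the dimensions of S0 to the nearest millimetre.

775 × 1096 mm

Let the short side be w mm. Then w · w√2 = 0.85 m² = 850,000 mm².
w² = 850,000/√2, so w ≈ 775.3 mm; long side = w√2 ≈ 1096.4 mm.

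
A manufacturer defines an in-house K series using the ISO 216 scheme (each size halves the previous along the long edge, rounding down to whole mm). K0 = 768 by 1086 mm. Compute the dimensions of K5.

K1 = 543 × 768 mm (from K0 by 1 halving).
K2: ⌊768/2⌋ × 543 = 384 × 543 mm
K3: ⌊543/2⌋ × 384 = 271 × 384 mm
K4: ⌊384/2⌋ × 271 = 192 × 271 mm
K5: ⌊271/2⌋ × 192 = 135 × 192 mm

135 × 192 mm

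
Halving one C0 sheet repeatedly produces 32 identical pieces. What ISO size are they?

32 = 2^5, so 5 halving steps.
C0 → C1 → … → C5 after 5 steps.

C5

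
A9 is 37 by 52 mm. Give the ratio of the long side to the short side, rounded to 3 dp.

1.405

52 / 37 = 1.405
ISO 216 targets √2 ≈ 1.414; the -0.009 deviation is from mm rounding.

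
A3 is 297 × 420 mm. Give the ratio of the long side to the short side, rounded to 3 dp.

1.414

420 / 297 = 1.414
Matches √2 ≈ 1.414 — the ISO 216 defining ratio.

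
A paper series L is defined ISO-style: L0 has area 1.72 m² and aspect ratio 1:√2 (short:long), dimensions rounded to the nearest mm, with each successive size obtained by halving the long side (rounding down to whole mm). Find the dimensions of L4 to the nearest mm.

Let L0's short side be w mm. w · w√2 = 1.72 m² = 1,720,000 mm², so w ≈ 1102.8 mm and w√2 ≈ 1559.6 mm → L0 = 1103 × 1560 mm.
L1: ⌊1560/2⌋ × 1103 = 780 × 1103 mm
L2: ⌊1103/2⌋ × 780 = 551 × 780 mm
L3: ⌊780/2⌋ × 551 = 390 × 551 mm
L4: ⌊551/2⌋ × 390 = 275 × 390 mm

275 × 390 mm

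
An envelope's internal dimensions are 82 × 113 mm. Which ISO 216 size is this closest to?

Aspect ratio 113/82 ≈ 1.378 (ISO target is √2 ≈ 1.414).
In the C-series (envelope sizes, between A and B): C7 = 81 × 114 mm.
Off by 2 mm total — nearest standard size.

C7 (81 × 114 mm)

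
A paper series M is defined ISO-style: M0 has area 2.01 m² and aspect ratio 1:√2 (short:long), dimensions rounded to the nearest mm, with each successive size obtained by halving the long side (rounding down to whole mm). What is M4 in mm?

298 × 421 mm

Let M0's short side be w mm. w · w√2 = 2.01 m² = 2,010,000 mm², so w ≈ 1192.2 mm and w√2 ≈ 1686.0 mm → M0 = 1192 × 1686 mm.
M1: ⌊1686/2⌋ × 1192 = 843 × 1192 mm
M2: ⌊1192/2⌋ × 843 = 596 × 843 mm
M3: ⌊843/2⌋ × 596 = 421 × 596 mm
M4: ⌊596/2⌋ × 421 = 298 × 421 mm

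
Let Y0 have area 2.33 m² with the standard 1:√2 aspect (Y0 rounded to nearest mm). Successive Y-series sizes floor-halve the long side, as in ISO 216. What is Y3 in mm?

453 × 642 mm

Let Y0's short side be w mm. w · w√2 = 2.33 m² = 2,330,000 mm², so w ≈ 1283.6 mm and w√2 ≈ 1815.2 mm → Y0 = 1284 × 1815 mm.
Y1: ⌊1815/2⌋ × 1284 = 907 × 1284 mm
Y2: ⌊1284/2⌋ × 907 = 642 × 907 mm
Y3: ⌊907/2⌋ × 642 = 453 × 642 mm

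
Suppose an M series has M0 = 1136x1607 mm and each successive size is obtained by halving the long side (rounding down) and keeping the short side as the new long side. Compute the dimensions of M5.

M1: ⌊1607/2⌋ × 1136 = 803 × 1136 mm
M2: ⌊1136/2⌋ × 803 = 568 × 803 mm
M3: ⌊803/2⌋ × 568 = 401 × 568 mm
M4: ⌊568/2⌋ × 401 = 284 × 401 mm
M5: ⌊401/2⌋ × 284 = 200 × 284 mm

200 × 284 mm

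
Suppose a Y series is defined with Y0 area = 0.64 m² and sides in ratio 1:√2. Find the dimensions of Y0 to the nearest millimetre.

Let the short side be w mm. Then w · w√2 = 0.64 m² = 640,000 mm².
w² = 640,000/√2, so w ≈ 672.7 mm; long side = w√2 ≈ 951.4 mm.

673 × 951 mm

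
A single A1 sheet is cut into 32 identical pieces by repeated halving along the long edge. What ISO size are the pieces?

A6

32 = 2^5, so 5 halving steps.
A1 → A2 → … → A6 after 5 steps.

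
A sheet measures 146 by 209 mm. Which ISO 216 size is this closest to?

A5 (148 × 210 mm)

Aspect ratio 209/146 ≈ 1.432 (ISO target is √2 ≈ 1.414).
In the A-series (A0 area = 1 m²): A5 = 148 × 210 mm.
Off by 3 mm total — nearest standard size.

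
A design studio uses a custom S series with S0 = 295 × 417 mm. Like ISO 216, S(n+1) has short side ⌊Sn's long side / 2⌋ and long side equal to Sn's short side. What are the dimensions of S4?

73 × 104 mm

S1 = 208 × 295 mm (from S0 by 1 halving).
S2: ⌊295/2⌋ × 208 = 147 × 208 mm
S3: ⌊208/2⌋ × 147 = 104 × 147 mm
S4: ⌊147/2⌋ × 104 = 73 × 104 mm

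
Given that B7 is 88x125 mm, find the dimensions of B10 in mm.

31 × 44 mm

B8: ⌊125/2⌋ × 88 = 62 × 88 mm
B9: ⌊88/2⌋ × 62 = 44 × 62 mm
B10: ⌊62/2⌋ × 44 = 31 × 44 mm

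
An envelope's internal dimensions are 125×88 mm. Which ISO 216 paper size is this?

B7 (88 × 125 mm)

Aspect ratio 125/88 ≈ 1.420 — close to the ISO √2 ≈ 1.414.
In the B-series (B0 = 1000 × 1414 mm): B7 = 88 × 125 mm.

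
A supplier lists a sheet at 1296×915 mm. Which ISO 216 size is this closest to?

C0 (917 × 1297 mm)

Aspect ratio 1296/915 ≈ 1.416 — close to the ISO √2 ≈ 1.414.
In the C-series (envelope sizes, between A and B): C0 = 917 × 1297 mm.
Off by 3 mm total — nearest standard size.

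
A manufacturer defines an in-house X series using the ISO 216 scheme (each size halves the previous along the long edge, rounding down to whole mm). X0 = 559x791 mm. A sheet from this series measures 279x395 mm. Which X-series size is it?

X2

X0: 559 × 791 mm
X1: 395 × 559 mm
X2: 279 × 395 mm
X3: 197 × 279 mm
→ matches X2.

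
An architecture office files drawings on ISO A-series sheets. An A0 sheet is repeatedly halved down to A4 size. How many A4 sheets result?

16

Each ISO step halves the sheet: 1 × A0 → 2 × A1 → 4 × A2 → 8 × A3 → …
From A0 to A4 is 4 halving steps: 2^4 = 16.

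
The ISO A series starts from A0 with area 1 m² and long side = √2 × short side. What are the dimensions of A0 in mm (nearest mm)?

Let the short side be w mm. Then the long side is w√2 and w · w√2 = 10⁶ mm².
w² = 10⁶/√2, so w = 1000 / 2^(1/4) ≈ 840.9 mm; long side = 1000 · 2^(1/4) ≈ 1189.2 mm.

841 × 1189 mm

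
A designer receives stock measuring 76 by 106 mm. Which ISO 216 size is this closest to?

Aspect ratio 106/76 ≈ 1.395 (ISO target is √2 ≈ 1.414).
In the A-series (A0 area = 1 m²): A7 = 74 × 105 mm.
Off by 3 mm total — nearest standard size.

A7 (74 × 105 mm)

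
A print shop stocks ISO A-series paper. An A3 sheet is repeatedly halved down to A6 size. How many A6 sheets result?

Each ISO step halves the sheet: 1 × A3 → 2 × A4 → 4 × A5 → 8 × A6
From A3 to A6 is 3 halving steps: 2^3 = 8.

8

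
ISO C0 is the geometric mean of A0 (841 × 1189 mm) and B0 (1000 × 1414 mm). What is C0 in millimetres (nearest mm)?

917 × 1297 mm

Short: √(841 · 1000) = √841000 ≈ 917.1 mm.
Long: √(1189 · 1414) = √1681246 ≈ 1296.6 mm.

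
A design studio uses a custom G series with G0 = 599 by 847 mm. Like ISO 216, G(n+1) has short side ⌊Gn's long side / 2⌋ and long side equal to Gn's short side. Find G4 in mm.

149 × 211 mm

G1: ⌊847/2⌋ × 599 = 423 × 599 mm
G2: ⌊599/2⌋ × 423 = 299 × 423 mm
G3: ⌊423/2⌋ × 299 = 211 × 299 mm
G4: ⌊299/2⌋ × 211 = 149 × 211 mm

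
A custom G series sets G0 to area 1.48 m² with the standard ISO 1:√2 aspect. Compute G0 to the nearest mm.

Let the short side be w mm. Then w · w√2 = 1.48 m² = 1,480,000 mm².
w² = 1,480,000/√2, so w ≈ 1023.0 mm; long side = w√2 ≈ 1446.7 mm.

1023 × 1447 mm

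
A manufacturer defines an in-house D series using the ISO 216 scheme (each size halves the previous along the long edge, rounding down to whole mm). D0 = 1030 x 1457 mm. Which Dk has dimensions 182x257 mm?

D0: 1030 × 1457 mm
D1: 728 × 1030 mm
D2: 515 × 728 mm
D3: 364 × 515 mm
D4: 257 × 364 mm
D5: 182 × 257 mm
D6: 128 × 182 mm
→ matches D5.

D5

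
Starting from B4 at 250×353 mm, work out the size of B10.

31 × 44 mm

B5: ⌊353/2⌋ × 250 = 176 × 250 mm
B6: ⌊250/2⌋ × 176 = 125 × 176 mm
B7: ⌊176/2⌋ × 125 = 88 × 125 mm
B8: ⌊125/2⌋ × 88 = 62 × 88 mm
B9: ⌊88/2⌋ × 62 = 44 × 62 mm
B10: ⌊62/2⌋ × 44 = 31 × 44 mm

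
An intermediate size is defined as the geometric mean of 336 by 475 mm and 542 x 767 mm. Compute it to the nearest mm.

Short side: √(336 · 542) = √182112 ≈ 426.7 → 427 mm
Long side: √(475 · 767) = √364325 ≈ 603.6 → 604 mm

427 × 604 mm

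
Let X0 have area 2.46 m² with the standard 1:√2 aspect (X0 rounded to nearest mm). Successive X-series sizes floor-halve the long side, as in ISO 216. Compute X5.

233 × 329 mm

Let X0's short side be w mm. w · w√2 = 2.46 m² = 2,460,000 mm², so w ≈ 1318.9 mm and w√2 ≈ 1865.2 mm → X0 = 1319 × 1865 mm.
X1: ⌊1865/2⌋ × 1319 = 932 × 1319 mm
X2: ⌊1319/2⌋ × 932 = 659 × 932 mm
X3: ⌊932/2⌋ × 659 = 466 × 659 mm
X4: ⌊659/2⌋ × 466 = 329 × 466 mm
X5: ⌊466/2⌋ × 329 = 233 × 329 mm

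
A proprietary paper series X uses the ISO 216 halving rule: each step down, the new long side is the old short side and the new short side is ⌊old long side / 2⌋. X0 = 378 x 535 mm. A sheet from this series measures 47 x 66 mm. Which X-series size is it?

X0: 378 × 535 mm
X1: 267 × 378 mm
X2: 189 × 267 mm
X3: 133 × 189 mm
X4: 94 × 133 mm
X5: 66 × 94 mm
X6: 47 × 66 mm
X7: 33 × 47 mm
→ matches X6.

X6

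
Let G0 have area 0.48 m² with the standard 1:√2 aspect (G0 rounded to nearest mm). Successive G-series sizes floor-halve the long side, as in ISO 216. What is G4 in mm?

Let G0's short side be w mm. w · w√2 = 0.48 m² = 480,000 mm², so w ≈ 582.6 mm and w√2 ≈ 823.9 mm → G0 = 583 × 824 mm.
G1: ⌊824/2⌋ × 583 = 412 × 583 mm
G2: ⌊583/2⌋ × 412 = 291 × 412 mm
G3: ⌊412/2⌋ × 291 = 206 × 291 mm
G4: ⌊291/2⌋ × 206 = 145 × 206 mm

145 × 206 mm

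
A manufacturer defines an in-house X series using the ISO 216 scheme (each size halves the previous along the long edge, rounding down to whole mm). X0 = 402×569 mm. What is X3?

X1: ⌊569/2⌋ × 402 = 284 × 402 mm
X2: ⌊402/2⌋ × 284 = 201 × 284 mm
X3: ⌊284/2⌋ × 201 = 142 × 201 mm

142 × 201 mm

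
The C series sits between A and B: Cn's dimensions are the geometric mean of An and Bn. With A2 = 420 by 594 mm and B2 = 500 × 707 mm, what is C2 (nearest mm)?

458 × 648 mm

Short side: √(420 · 500) = √210000 ≈ 458.3 → 458 mm
Long side: √(594 · 707) = √419958 ≈ 648.0 → 648 mm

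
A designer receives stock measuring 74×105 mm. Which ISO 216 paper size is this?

Aspect ratio 105/74 ≈ 1.419 — close to the ISO √2 ≈ 1.414.
In the A-series (A0 area = 1 m²): A7 = 74 × 105 mm.

A7 (74 × 105 mm)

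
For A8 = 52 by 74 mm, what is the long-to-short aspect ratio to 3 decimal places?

74 / 52 = 1.423
ISO 216 targets √2 ≈ 1.414; the +0.009 deviation is from mm rounding.

1.423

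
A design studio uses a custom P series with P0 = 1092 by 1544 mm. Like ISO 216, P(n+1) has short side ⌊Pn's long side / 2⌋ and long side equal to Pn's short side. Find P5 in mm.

193 × 273 mm

P1: ⌊1544/2⌋ × 1092 = 772 × 1092 mm
P2: ⌊1092/2⌋ × 772 = 546 × 772 mm
P3: ⌊772/2⌋ × 546 = 386 × 546 mm
P4: ⌊546/2⌋ × 386 = 273 × 386 mm
P5: ⌊386/2⌋ × 273 = 193 × 273 mm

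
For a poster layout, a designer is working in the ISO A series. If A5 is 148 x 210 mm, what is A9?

37 × 52 mm

A6: ⌊210/2⌋ × 148 = 105 × 148 mm
A7: ⌊148/2⌋ × 105 = 74 × 105 mm
A8: ⌊105/2⌋ × 74 = 52 × 74 mm
A9: ⌊74/2⌋ × 52 = 37 × 52 mm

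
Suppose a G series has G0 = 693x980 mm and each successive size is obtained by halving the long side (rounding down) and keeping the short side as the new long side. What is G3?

G1: ⌊980/2⌋ × 693 = 490 × 693 mm
G2: ⌊693/2⌋ × 490 = 346 × 490 mm
G3: ⌊490/2⌋ × 346 = 245 × 346 mm

245 × 346 mm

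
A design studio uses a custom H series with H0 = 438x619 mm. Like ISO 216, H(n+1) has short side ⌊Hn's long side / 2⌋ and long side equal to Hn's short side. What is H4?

H1: ⌊619/2⌋ × 438 = 309 × 438 mm
H2: ⌊438/2⌋ × 309 = 219 × 309 mm
H3: ⌊309/2⌋ × 219 = 154 × 219 mm
H4: ⌊219/2⌋ × 154 = 109 × 154 mm

109 × 154 mm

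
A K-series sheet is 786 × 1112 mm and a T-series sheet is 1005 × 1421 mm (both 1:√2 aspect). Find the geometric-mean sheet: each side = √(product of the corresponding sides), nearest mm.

Short side: √(786 · 1005) = √789930 ≈ 888.8 → 889 mm
Long side: √(1112 · 1421) = √1580152 ≈ 1257.0 → 1257 mm

889 × 1257 mm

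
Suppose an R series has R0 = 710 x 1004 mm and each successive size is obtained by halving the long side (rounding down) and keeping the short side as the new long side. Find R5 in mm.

125 × 177 mm

R1: ⌊1004/2⌋ × 710 = 502 × 710 mm
R2: ⌊710/2⌋ × 502 = 355 × 502 mm
R3: ⌊502/2⌋ × 355 = 251 × 355 mm
R4: ⌊355/2⌋ × 251 = 177 × 251 mm
R5: ⌊251/2⌋ × 177 = 125 × 177 mm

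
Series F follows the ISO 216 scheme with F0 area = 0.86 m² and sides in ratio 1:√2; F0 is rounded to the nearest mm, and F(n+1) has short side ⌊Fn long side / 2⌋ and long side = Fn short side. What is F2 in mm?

390 × 551 mm

Let F0's short side be w mm. w · w√2 = 0.86 m² = 860,000 mm², so w ≈ 779.8 mm and w√2 ≈ 1102.8 mm → F0 = 780 × 1103 mm.
F1: ⌊1103/2⌋ × 780 = 551 × 780 mm
F2: ⌊780/2⌋ × 551 = 390 × 551 mm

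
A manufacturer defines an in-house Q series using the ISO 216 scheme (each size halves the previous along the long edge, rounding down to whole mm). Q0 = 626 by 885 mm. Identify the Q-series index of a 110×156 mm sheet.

Q5

Q0: 626 × 885 mm
Q1: 442 × 626 mm
Q2: 313 × 442 mm
Q3: 221 × 313 mm
Q4: 156 × 221 mm
Q5: 110 × 156 mm
Q6: 78 × 110 mm
→ matches Q5.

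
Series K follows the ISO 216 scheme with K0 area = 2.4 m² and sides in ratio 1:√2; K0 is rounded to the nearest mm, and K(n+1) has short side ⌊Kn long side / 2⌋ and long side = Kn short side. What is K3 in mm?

460 × 651 mm

Let K0's short side be w mm. w · w√2 = 2.4 m² = 2,400,000 mm², so w ≈ 1302.7 mm and w√2 ≈ 1842.3 mm → K0 = 1303 × 1842 mm.
K1: ⌊1842/2⌋ × 1303 = 921 × 1303 mm
K2: ⌊1303/2⌋ × 921 = 651 × 921 mm
K3: ⌊921/2⌋ × 651 = 460 × 651 mm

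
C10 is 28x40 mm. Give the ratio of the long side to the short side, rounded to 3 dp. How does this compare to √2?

1.429

40 / 28 = 1.429
ISO 216 targets √2 ≈ 1.414; the +0.014 deviation is from mm rounding.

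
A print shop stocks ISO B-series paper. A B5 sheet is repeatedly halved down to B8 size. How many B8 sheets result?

8

B5 = 176 × 250 mm; B8 = 62 × 88 mm.
Each halving step doubles the count; 3 steps from B5 to B8.
2^3 = 8.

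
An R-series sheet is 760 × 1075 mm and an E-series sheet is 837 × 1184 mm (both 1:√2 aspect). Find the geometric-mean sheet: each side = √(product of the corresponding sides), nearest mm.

Short side: √(760 · 837) = √636120 ≈ 797.6 → 798 mm
Long side: √(1075 · 1184) = √1272800 ≈ 1128.2 → 1128 mm

798 × 1128 mm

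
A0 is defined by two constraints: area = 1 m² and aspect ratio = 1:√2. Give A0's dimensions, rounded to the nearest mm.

841 × 1189 mm

Let the short side be w mm. Then the long side is w√2 and w · w√2 = 10⁶ mm².
w² = 10⁶/√2, so w = 1000 / 2^(1/4) ≈ 840.9 mm; long side = 1000 · 2^(1/4) ≈ 1189.2 mm.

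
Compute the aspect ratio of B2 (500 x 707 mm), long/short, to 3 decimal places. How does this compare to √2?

1.414

707 / 500 = 1.414
Matches √2 ≈ 1.414 — the ISO 216 defining ratio.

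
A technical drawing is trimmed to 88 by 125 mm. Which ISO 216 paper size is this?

B7 (88 × 125 mm)

Aspect ratio 125/88 ≈ 1.420 — close to the ISO √2 ≈ 1.414.
In the B-series (B0 = 1000 × 1414 mm): B7 = 88 × 125 mm.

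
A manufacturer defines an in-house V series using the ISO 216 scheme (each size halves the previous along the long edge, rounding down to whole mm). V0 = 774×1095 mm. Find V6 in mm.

96 × 136 mm

V1 = 547 × 774 mm (from V0 by 1 halving).
V2: ⌊774/2⌋ × 547 = 387 × 547 mm
V3: ⌊547/2⌋ × 387 = 273 × 387 mm
V4: ⌊387/2⌋ × 273 = 193 × 273 mm
V5: ⌊273/2⌋ × 193 = 136 × 193 mm
V6: ⌊193/2⌋ × 136 = 96 × 136 mm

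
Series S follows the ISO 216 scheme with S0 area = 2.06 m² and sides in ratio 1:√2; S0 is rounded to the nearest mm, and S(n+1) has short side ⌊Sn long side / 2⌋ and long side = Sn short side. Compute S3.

Let S0's short side be w mm. w · w√2 = 2.06 m² = 2,060,000 mm², so w ≈ 1206.9 mm and w√2 ≈ 1706.8 mm → S0 = 1207 × 1707 mm.
S1: ⌊1707/2⌋ × 1207 = 853 × 1207 mm
S2: ⌊1207/2⌋ × 853 = 603 × 853 mm
S3: ⌊853/2⌋ × 603 = 426 × 603 mm

426 × 603 mm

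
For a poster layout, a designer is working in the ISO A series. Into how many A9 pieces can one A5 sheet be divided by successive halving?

A5 = 148 × 210 mm; A9 = 37 × 52 mm.
Each halving step doubles the count; 4 steps from A5 to A9.
2^4 = 16.

16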